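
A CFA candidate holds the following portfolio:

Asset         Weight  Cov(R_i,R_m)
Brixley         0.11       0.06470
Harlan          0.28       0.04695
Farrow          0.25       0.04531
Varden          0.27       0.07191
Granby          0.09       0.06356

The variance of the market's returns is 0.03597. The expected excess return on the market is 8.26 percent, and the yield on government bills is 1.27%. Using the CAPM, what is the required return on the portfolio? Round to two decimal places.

β_Brixley = 0.06470 / 0.03597 = 1.7987
β_Harlan = 0.04695 / 0.03597 = 1.3053
β_Farrow = 0.04531 / 0.03597 = 1.2597
β_Varden = 0.07191 / 0.03597 = 1.9992
β_Granby = 0.06356 / 0.03597 = 1.7670
β_P = Σ w_i β_i = 0.11×1.7987 + 0.28×1.3053 + 0.25×1.2597 + 0.27×1.9992 + 0.09×1.7670 = 1.5771
E(R_P) = R_f + β_P × MRP = 1.27% + 1.5771 × 8.26% = 14.30%

14.30%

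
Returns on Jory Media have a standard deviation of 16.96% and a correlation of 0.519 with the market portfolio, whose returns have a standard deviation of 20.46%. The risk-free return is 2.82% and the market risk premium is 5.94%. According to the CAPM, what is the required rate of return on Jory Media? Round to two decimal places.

5.38%

β = ρ × σ_i / σ_m = 0.519 × 16.96% / 20.46% = 0.4302
E(R) = 2.82% + 0.4302 × 5.94% = 5.38%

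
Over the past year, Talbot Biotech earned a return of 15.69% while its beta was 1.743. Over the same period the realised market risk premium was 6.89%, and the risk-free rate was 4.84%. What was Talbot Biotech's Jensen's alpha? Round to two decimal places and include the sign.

CAPM benchmark = R_f + β(R_m − R_f) = 4.84% + 1.743 × 6.89% = 16.84927%
α = actual − benchmark = 15.69% − 16.84927% = -1.16%

-1.16%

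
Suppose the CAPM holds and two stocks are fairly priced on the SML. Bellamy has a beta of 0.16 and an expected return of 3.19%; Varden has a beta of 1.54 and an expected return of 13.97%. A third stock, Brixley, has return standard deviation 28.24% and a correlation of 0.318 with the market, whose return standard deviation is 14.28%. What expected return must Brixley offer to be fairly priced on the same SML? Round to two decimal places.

MRP = (13.97% − 3.19%) / (1.54 − 0.16) = 7.8116%
R_f = 3.19% − 0.16 × 7.8116% = 1.9401%
β_Brixley = ρ·σ_i/σ_m = 0.318 × 28.24 / 14.28 = 0.6289
E(R_Brixley) = R_f + β × MRP = 1.9401% + 0.6289 × 7.8116% = 6.85%

6.85%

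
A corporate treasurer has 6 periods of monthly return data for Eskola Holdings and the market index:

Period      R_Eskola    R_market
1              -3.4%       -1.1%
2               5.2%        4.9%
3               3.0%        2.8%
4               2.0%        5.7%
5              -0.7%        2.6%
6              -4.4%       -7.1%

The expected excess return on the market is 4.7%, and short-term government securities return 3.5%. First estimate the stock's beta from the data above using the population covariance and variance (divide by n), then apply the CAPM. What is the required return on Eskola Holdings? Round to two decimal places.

Mean R_i = (-3.4 + 5.2 + 3.0 + 2.0 − 0.7 − 4.4) / 6 = 0.2833%
Mean R_m = (-1.1 + 4.9 + 2.8 + 5.7 + 2.6 − 7.1) / 6 = 1.3000%
Σ(R_i − R̄_i)(R_m − R̄_m) = 76.2300  ⇒  Cov = 76.2300 / 6 = 12.7050
Σ(R_m − R̄_m)² = 112.5800  ⇒  Var(R_m) = 112.5800 / 6 = 18.7633
β = Cov / Var(R_m) = 12.7050 / 18.7633 = 0.6771
E(R) = R_f + β × MRP = 3.5% + 0.6771 × 4.7% = 6.68%

6.68%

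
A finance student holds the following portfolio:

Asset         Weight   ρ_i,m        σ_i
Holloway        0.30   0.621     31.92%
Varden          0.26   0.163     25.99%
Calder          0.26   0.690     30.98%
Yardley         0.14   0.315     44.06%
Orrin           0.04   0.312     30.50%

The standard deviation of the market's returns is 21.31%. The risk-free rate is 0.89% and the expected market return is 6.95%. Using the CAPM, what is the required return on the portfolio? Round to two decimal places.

5.14%

β_Holloway = 0.621 × 31.92% / 21.31% = 0.9302
β_Varden = 0.163 × 25.99% / 21.31% = 0.1988
β_Calder = 0.690 × 30.98% / 21.31% = 1.0031
β_Yardley = 0.315 × 44.06% / 21.31% = 0.6513
β_Orrin = 0.312 × 30.50% / 21.31% = 0.4466
β_P = Σ w_i β_i = 0.30×0.9302 + 0.26×0.1988 + 0.26×1.0031 + 0.14×0.6513 + 0.04×0.4466 = 0.7006
MRP = 6.95% − 0.89% = 6.06%
E(R_P) = R_f + β_P × MRP = 0.89% + 0.7006 × 6.06% = 5.14%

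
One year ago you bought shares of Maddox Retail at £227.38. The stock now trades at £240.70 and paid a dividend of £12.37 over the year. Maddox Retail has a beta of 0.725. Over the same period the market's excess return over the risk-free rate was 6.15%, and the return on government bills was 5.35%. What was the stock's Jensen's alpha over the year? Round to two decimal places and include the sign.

+1.49%

Realised HPR = (P1 + D1 − P0) / P0 = (240.70 + 12.37 − 227.38) / 227.38 = 25.69 / 227.38 = 11.2983%
CAPM required = R_f + β·MRP = 5.35% + 0.725 × 6.15% = 9.80875%
α = realised − required = 11.2983% − 9.80875% = +1.49%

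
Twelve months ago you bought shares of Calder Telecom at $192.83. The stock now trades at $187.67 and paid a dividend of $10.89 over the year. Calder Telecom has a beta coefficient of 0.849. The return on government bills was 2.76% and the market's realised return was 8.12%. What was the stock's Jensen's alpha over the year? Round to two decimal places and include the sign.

-4.34%

Realised HPR = (P1 + D1 − P0) / P0 = (187.67 + 10.89 − 192.83) / 192.83 = 5.73 / 192.83 = 2.9715%
MRP = 8.12% − 2.76% = 5.36%
CAPM required = R_f + β·MRP = 2.76% + 0.849 × 5.36% = 7.31064%
α = realised − required = 2.9715% − 7.31064% = -4.34%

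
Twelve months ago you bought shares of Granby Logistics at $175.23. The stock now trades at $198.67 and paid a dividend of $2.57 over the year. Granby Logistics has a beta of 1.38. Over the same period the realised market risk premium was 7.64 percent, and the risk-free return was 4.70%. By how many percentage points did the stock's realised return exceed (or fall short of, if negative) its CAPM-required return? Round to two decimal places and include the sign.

Realised HPR = (P1 + D1 − P0) / P0 = (198.67 + 2.57 − 175.23) / 175.23 = 26.01 / 175.23 = 14.8433%
CAPM required = R_f + β·MRP = 4.70% + 1.38 × 7.64% = 15.2432%
α = realised − required = 14.8433% − 15.2432% = -0.40%

-0.40%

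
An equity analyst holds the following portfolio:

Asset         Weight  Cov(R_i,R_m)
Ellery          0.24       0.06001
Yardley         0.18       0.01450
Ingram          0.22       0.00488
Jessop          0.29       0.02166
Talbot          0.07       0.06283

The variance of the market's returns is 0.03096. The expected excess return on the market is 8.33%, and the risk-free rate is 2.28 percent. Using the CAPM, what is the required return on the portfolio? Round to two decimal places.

10.02%

β_Ellery = 0.06001 / 0.03096 = 1.9383
β_Yardley = 0.01450 / 0.03096 = 0.4683
β_Ingram = 0.00488 / 0.03096 = 0.1576
β_Jessop = 0.02166 / 0.03096 = 0.6996
β_Talbot = 0.06283 / 0.03096 = 2.0294
β_P = Σ w_i β_i = 0.24×1.9383 + 0.18×0.4683 + 0.22×0.1576 + 0.29×0.6996 + 0.07×2.0294 = 0.9291
E(R_P) = R_f + β_P × MRP = 2.28% + 0.9291 × 8.33% = 10.02%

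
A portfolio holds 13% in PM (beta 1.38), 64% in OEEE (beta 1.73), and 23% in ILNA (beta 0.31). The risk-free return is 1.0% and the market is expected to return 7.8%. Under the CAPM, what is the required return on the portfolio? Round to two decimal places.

10.23%

β_P = Σ w_i β_i = 0.13×1.38 + 0.64×1.73 + 0.23×0.31 = 1.3579
MRP = 7.8% − 1.0% = 6.80%
E(R_P) = R_f + β_P × MRP = 1.0% + 1.3579 × 6.8% = 10.23%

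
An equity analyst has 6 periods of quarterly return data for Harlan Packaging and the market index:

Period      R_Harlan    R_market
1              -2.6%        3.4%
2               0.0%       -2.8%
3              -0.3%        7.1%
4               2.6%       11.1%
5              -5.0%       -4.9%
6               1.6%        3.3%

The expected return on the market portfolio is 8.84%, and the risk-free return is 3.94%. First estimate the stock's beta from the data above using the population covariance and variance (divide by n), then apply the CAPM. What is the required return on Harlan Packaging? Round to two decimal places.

Mean R_i = (-2.6 + 0.0 − 0.3 + 2.6 − 5.0 + 1.6) / 6 = -0.6167%
Mean R_m = (3.4 − 2.8 + 7.1 + 11.1 − 4.9 + 3.3) / 6 = 2.8667%
Σ(R_i − R̄_i)(R_m − R̄_m) = 58.2767  ⇒  Cov = 58.2767 / 6 = 9.7128
Σ(R_m − R̄_m)² = 178.6133  ⇒  Var(R_m) = 178.6133 / 6 = 29.7689
β = Cov / Var(R_m) = 9.7128 / 29.7689 = 0.3263
MRP = 8.84% − 3.94% = 4.90%
E(R) = R_f + β × MRP = 3.94% + 0.3263 × 4.90% = 5.54%

5.54%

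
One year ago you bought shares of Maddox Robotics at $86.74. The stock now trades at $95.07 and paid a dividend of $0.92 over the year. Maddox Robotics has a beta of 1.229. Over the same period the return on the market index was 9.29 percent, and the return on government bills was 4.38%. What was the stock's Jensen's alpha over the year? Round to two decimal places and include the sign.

Realised HPR = (P1 + D1 − P0) / P0 = (95.07 + 0.92 − 86.74) / 86.74 = 9.25 / 86.74 = 10.6641%
MRP = 9.29% − 4.38% = 4.91%
CAPM required = R_f + β·MRP = 4.38% + 1.229 × 4.91% = 10.41439%
α = realised − required = 10.6641% − 10.41439% = +0.25%

+0.25%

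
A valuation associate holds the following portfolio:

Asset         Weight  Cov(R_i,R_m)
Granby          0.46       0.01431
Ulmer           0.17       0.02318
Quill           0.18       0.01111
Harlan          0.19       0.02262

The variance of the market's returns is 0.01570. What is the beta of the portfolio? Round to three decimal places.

1.071

β_Granby = 0.01431 / 0.01570 = 0.9115
β_Ulmer = 0.02318 / 0.01570 = 1.4764
β_Quill = 0.01111 / 0.01570 = 0.7076
β_Harlan = 0.02262 / 0.01570 = 1.4408
β_P = Σ w_i β_i = 0.46×0.9115 + 0.17×1.4764 + 0.18×0.7076 + 0.19×1.4408 = 1.0714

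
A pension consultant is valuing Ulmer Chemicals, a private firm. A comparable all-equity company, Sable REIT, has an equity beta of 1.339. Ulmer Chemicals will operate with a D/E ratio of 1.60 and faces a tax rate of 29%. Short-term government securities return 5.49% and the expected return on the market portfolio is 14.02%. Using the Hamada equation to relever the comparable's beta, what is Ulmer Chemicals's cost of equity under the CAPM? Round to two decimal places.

29.89%

β_L = β_U × [1 + (1 − t)(D/E)] = 1.339 × [1 + (1 − 0.29) × 1.60]
    = 1.339 × [1 + 0.71 × 1.60] = 1.339 × 2.1360 = 2.8601
MRP = 14.02% − 5.49% = 8.53%
E(R) = R_f + β_L × MRP = 5.49% + 2.8601 × 8.53% = 29.89%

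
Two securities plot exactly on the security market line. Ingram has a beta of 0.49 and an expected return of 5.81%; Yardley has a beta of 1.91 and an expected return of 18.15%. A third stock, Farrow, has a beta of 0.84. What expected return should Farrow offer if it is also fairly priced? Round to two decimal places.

MRP (SML slope) = (18.15% − 5.81%) / (1.91 − 0.49) = 12.34% / 1.42 = 8.6901%
R_f (intercept) = 5.81% − 0.49 × 8.6901% = 1.5519%
E(R_Farrow) = R_f + β × MRP = 1.5519% + 0.84 × 8.6901% = 8.85%

8.85%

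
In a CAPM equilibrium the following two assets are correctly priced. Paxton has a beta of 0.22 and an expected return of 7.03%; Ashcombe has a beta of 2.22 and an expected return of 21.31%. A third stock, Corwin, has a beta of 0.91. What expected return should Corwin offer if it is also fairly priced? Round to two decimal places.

MRP (SML slope) = (21.31% − 7.03%) / (2.22 − 0.22) = 14.28% / 2.00 = 7.1400%
R_f (intercept) = 7.03% − 0.22 × 7.1400% = 5.4592%
E(R_Corwin) = R_f + β × MRP = 5.4592% + 0.91 × 7.1400% = 11.96%

11.96%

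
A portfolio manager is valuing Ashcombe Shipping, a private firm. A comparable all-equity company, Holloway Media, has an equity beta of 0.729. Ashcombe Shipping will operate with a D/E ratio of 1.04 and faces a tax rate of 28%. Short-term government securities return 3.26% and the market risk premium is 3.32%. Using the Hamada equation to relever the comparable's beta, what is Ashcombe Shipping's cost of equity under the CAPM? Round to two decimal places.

β_L = β_U × [1 + (1 − t)(D/E)] = 0.729 × [1 + (1 − 0.28) × 1.04]
    = 0.729 × [1 + 0.72 × 1.04] = 0.729 × 1.7488 = 1.2749
E(R) = R_f + β_L × MRP = 3.26% + 1.2749 × 3.32% = 7.49%

7.49%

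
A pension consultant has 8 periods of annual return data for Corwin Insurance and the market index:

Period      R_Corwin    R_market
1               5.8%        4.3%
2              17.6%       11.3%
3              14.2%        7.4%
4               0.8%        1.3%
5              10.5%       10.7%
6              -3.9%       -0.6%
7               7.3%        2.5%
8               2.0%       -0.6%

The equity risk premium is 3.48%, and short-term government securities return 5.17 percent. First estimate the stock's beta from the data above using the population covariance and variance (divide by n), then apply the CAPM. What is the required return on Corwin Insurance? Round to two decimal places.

9.87%

Mean R_i = (5.8 + 17.6 + 14.2 + 0.8 + 10.5 − 3.9 + 7.3 + 2.0) / 8 = 6.7875%
Mean R_m = (4.3 + 11.3 + 7.4 + 1.3 + 10.7 − 0.6 + 2.5 − 0.6) / 8 = 4.5375%
Σ(R_i − R̄_i)(R_m − R̄_m) = 215.2938  ⇒  Cov = 215.2938 / 8 = 26.9117
Σ(R_m − R̄_m)² = 159.3788  ⇒  Var(R_m) = 159.3788 / 8 = 19.9224
β = Cov / Var(R_m) = 26.9117 / 19.9224 = 1.3508
E(R) = R_f + β × MRP = 5.17% + 1.3508 × 3.48% = 9.87%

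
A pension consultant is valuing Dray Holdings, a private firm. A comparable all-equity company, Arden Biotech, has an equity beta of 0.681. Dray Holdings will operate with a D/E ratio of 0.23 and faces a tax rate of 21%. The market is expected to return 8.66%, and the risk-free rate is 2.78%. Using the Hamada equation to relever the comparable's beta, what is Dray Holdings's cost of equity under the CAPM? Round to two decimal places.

β_L = β_U × [1 + (1 − t)(D/E)] = 0.681 × [1 + (1 − 0.21) × 0.23]
    = 0.681 × [1 + 0.79 × 0.23] = 0.681 × 1.1817 = 0.8047
MRP = 8.66% − 2.78% = 5.88%
E(R) = R_f + β_L × MRP = 2.78% + 0.8047 × 5.88% = 7.51%

7.51%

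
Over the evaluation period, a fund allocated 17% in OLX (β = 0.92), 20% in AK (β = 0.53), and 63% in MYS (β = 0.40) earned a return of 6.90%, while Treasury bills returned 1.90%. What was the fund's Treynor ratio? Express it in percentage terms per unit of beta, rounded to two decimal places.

β_P = 0.17×0.92 + 0.20×0.53 + 0.63×0.40 = 0.5144
Treynor = (R_P − R_f) / β_P = (6.90% − 1.90%) / 0.5144 = 5.00% / 0.5144 = 9.72%

9.72%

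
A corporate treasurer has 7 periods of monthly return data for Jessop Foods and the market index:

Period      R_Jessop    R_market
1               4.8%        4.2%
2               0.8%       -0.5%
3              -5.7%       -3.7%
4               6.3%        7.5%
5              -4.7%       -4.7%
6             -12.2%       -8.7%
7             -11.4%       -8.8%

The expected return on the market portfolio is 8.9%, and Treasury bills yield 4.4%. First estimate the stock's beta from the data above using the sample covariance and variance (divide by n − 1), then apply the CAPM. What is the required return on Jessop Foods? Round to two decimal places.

Mean R_i = (4.8 + 0.8 − 5.7 + 6.3 − 4.7 − 12.2 − 11.4) / 7 = -3.1571%
Mean R_m = (4.2 − 0.5 − 3.7 + 7.5 − 4.7 − 8.7 − 8.8) / 7 = -2.1000%
Σ(R_i − R̄_i)(R_m − R̄_m) = 270.2400  ⇒  Cov = 270.2400 / 6 = 45.0400
Σ(R_m − R̄_m)² = 232.1800  ⇒  Var(R_m) = 232.1800 / 6 = 38.6967
β = Cov / Var(R_m) = 45.0400 / 38.6967 = 1.1639
MRP = 8.9% − 4.4% = 4.50%
E(R) = R_f + β × MRP = 4.4% + 1.1639 × 4.5% = 9.64%

9.64%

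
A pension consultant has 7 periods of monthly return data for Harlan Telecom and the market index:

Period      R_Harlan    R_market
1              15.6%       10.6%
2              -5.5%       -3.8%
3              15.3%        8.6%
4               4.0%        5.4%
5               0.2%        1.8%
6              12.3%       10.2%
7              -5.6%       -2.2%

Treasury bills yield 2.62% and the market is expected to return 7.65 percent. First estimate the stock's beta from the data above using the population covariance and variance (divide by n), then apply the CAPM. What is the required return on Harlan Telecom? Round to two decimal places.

10.32%

Mean R_i = (15.6 − 5.5 + 15.3 + 4.0 + 0.2 + 12.3 − 5.6) / 7 = 5.1857%
Mean R_m = (10.6 − 3.8 + 8.6 + 5.4 + 1.8 + 10.2 − 2.2) / 7 = 4.3714%
Σ(R_i − R̄_i)(R_m − R̄_m) = 318.8971  ⇒  Cov = 318.8971 / 7 = 45.5567
Σ(R_m − R̄_m)² = 208.2743  ⇒  Var(R_m) = 208.2743 / 7 = 29.7535
β = Cov / Var(R_m) = 45.5567 / 29.7535 = 1.5311
MRP = 7.65% − 2.62% = 5.03%
E(R) = R_f + β × MRP = 2.62% + 1.5311 × 5.03% = 10.32%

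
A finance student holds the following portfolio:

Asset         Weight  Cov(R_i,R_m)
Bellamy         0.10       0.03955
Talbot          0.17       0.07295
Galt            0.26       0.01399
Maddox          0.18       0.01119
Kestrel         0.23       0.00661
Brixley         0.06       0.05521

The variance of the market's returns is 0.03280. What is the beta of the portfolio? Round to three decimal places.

0.818

β_Bellamy = 0.03955 / 0.03280 = 1.2058
β_Talbot = 0.07295 / 0.03280 = 2.2241
β_Galt = 0.01399 / 0.03280 = 0.4265
β_Maddox = 0.01119 / 0.03280 = 0.3412
β_Kestrel = 0.00661 / 0.03280 = 0.2015
β_Brixley = 0.05521 / 0.03280 = 1.6832
β_P = Σ w_i β_i = 0.10×1.2058 + 0.17×2.2241 + 0.26×0.4265 + 0.18×0.3412 + 0.23×0.2015 + 0.06×1.6832 = 0.8183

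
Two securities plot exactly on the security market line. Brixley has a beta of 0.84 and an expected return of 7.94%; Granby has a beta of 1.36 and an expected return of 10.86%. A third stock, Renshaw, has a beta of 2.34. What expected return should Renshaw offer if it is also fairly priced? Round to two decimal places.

16.36%

MRP (SML slope) = (10.86% − 7.94%) / (1.36 − 0.84) = 2.92% / 0.52 = 5.6154%
R_f (intercept) = 7.94% − 0.84 × 5.6154% = 3.2231%
E(R_Renshaw) = R_f + β × MRP = 3.2231% + 2.34 × 5.6154% = 16.36%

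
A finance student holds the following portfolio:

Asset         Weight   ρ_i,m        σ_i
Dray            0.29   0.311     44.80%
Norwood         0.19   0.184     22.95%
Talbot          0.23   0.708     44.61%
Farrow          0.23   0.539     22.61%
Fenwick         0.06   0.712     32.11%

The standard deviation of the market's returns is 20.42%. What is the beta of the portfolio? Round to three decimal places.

0.797

β_Dray = 0.311 × 44.80% / 20.42% = 0.6823
β_Norwood = 0.184 × 22.95% / 20.42% = 0.2068
β_Talbot = 0.708 × 44.61% / 20.42% = 1.5467
β_Farrow = 0.539 × 22.61% / 20.42% = 0.5968
β_Fenwick = 0.712 × 32.11% / 20.42% = 1.1196
β_P = Σ w_i β_i = 0.29×0.6823 + 0.19×0.2068 + 0.23×1.5467 + 0.23×0.5968 + 0.06×1.1196 = 0.7973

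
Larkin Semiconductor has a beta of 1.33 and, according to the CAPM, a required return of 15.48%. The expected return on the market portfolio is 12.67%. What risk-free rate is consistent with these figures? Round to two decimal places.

4.15%

E(R) = R_f + β(E(R_m) − R_f) = R_f(1 − β) + β·E(R_m)
15.48% = R_f × (1 − 1.33) + 1.33 × 12.67%
15.48% = R_f × -0.33 + 16.8511%
R_f = (15.48% − 16.8511%) / -0.33 = 4.15%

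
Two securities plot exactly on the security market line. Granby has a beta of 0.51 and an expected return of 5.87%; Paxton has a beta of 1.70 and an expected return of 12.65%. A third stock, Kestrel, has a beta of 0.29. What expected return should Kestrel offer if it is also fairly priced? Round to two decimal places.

4.62%

MRP (SML slope) = (12.65% − 5.87%) / (1.70 − 0.51) = 6.78% / 1.19 = 5.6975%
R_f (intercept) = 5.87% − 0.51 × 5.6975% = 2.9643%
E(R_Kestrel) = R_f + β × MRP = 2.9643% + 0.29 × 5.6975% = 4.62%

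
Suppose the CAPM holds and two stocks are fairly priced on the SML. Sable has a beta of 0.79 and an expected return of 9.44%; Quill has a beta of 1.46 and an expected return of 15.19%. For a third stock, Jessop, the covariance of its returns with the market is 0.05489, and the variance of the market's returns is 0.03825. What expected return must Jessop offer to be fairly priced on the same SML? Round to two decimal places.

MRP = (15.19% − 9.44%) / (1.46 − 0.79) = 8.5821%
R_f = 9.44% − 0.79 × 8.5821% = 2.6601%
β_Jessop = Cov / Var(R_m) = 0.05489 / 0.03825 = 1.4350
E(R_Jessop) = R_f + β × MRP = 2.6601% + 1.4350 × 8.5821% = 14.98%

14.98%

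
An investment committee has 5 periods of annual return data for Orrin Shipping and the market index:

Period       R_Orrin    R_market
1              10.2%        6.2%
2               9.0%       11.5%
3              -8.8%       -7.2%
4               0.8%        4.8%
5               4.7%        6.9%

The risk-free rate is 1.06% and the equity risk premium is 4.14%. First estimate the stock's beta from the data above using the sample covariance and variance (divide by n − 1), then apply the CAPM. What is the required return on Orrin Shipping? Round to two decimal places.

5.22%

Mean R_i = (10.2 + 9.0 − 8.8 + 0.8 + 4.7) / 5 = 3.1800%
Mean R_m = (6.2 + 11.5 − 7.2 + 4.8 + 6.9) / 5 = 4.4400%
Σ(R_i − R̄_i)(R_m − R̄_m) = 195.7740  ⇒  Cov = 195.7740 / 4 = 48.9435
Σ(R_m − R̄_m)² = 194.6120  ⇒  Var(R_m) = 194.6120 / 4 = 48.6530
β = Cov / Var(R_m) = 48.9435 / 48.6530 = 1.0060
E(R) = R_f + β × MRP = 1.06% + 1.0060 × 4.14% = 5.22%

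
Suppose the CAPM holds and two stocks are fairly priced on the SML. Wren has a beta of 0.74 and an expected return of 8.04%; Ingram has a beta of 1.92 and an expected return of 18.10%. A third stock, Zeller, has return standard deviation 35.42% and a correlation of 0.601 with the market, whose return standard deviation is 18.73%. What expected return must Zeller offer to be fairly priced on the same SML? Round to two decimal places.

11.42%

MRP = (18.10% − 8.04%) / (1.92 − 0.74) = 8.5254%
R_f = 8.04% − 0.74 × 8.5254% = 1.7312%
β_Zeller = ρ·σ_i/σ_m = 0.601 × 35.42 / 18.73 = 1.1365
E(R_Zeller) = R_f + β × MRP = 1.7312% + 1.1365 × 8.5254% = 11.42%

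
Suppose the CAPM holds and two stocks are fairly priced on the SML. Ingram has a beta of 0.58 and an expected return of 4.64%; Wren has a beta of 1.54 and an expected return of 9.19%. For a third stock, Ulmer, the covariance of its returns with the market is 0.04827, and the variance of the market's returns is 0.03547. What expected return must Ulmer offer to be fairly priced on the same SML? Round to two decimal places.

MRP = (9.19% − 4.64%) / (1.54 − 0.58) = 4.7396%
R_f = 4.64% − 0.58 × 4.7396% = 1.8910%
β_Ulmer = Cov / Var(R_m) = 0.04827 / 0.03547 = 1.3609
E(R_Ulmer) = R_f + β × MRP = 1.8910% + 1.3609 × 4.7396% = 8.34%

8.34%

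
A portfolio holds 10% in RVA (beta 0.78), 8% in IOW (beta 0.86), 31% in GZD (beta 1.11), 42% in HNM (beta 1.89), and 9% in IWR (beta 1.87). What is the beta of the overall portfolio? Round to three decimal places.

1.453

β_P = Σ w_i β_i = 0.10×0.78 + 0.08×0.86 + 0.31×1.11 + 0.42×1.89 + 0.09×1.87 = 1.4530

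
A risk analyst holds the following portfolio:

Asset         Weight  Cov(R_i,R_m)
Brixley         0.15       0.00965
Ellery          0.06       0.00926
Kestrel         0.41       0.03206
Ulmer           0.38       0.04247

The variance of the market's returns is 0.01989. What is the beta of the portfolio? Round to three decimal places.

1.573

β_Brixley = 0.00965 / 0.01989 = 0.4852
β_Ellery = 0.00926 / 0.01989 = 0.4656
β_Kestrel = 0.03206 / 0.01989 = 1.6119
β_Ulmer = 0.04247 / 0.01989 = 2.1352
β_P = Σ w_i β_i = 0.15×0.4852 + 0.06×0.4656 + 0.41×1.6119 + 0.38×2.1352 = 1.5730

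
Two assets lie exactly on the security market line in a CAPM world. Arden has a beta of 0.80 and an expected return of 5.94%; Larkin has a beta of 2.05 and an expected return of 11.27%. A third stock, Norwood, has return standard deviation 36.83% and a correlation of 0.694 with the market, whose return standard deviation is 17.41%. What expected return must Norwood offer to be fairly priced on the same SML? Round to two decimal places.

MRP = (11.27% − 5.94%) / (2.05 − 0.80) = 4.2640%
R_f = 5.94% − 0.80 × 4.2640% = 2.5288%
β_Norwood = ρ·σ_i/σ_m = 0.694 × 36.83 / 17.41 = 1.4681
E(R_Norwood) = R_f + β × MRP = 2.5288% + 1.4681 × 4.2640% = 8.79%

8.79%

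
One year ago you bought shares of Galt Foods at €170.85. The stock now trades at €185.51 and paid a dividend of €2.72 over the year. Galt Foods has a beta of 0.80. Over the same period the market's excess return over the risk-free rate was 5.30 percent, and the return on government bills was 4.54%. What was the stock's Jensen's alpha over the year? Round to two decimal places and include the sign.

Realised HPR = (P1 + D1 − P0) / P0 = (185.51 + 2.72 − 170.85) / 170.85 = 17.38 / 170.85 = 10.1727%
CAPM required = R_f + β·MRP = 4.54% + 0.80 × 5.30% = 8.7800%
α = realised − required = 10.1727% − 8.7800% = +1.39%

+1.39%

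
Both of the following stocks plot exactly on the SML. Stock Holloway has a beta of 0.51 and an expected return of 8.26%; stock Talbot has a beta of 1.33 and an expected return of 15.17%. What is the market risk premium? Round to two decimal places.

8.43%

Both satisfy E(R) = R_f + β·MRP, so the slope of the SML is
MRP = (15.17% − 8.26%) / (1.33 − 0.51) = 6.91% / 0.82 = 8.4268%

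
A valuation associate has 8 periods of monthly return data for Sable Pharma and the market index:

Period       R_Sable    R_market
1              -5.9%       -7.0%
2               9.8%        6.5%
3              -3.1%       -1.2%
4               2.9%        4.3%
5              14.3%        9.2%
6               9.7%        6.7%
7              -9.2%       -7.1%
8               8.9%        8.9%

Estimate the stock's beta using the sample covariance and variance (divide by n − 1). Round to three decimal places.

1.232

Mean R_i = (-5.9 + 9.8 − 3.1 + 2.9 + 14.3 + 9.7 − 9.2 + 8.9) / 8 = 3.4250%
Mean R_m = (-7.0 + 6.5 − 1.2 + 4.3 + 9.2 + 6.7 − 7.1 + 8.9) / 8 = 2.5375%
Σ(R_i − R̄_i)(R_m − R̄_m) = 392.7425  ⇒  Cov = 392.7425 / 7 = 56.1061
Σ(R_m − R̄_m)² = 318.8188  ⇒  Var(R_m) = 318.8188 / 7 = 45.5455
β = Cov / Var(R_m) = 56.1061 / 45.5455 = 1.2319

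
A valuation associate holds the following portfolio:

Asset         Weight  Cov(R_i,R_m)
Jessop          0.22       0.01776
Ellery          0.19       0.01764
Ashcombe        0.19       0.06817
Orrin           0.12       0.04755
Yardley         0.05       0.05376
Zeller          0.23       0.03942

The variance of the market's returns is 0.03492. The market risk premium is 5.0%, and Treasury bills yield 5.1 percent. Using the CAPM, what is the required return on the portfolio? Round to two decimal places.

β_Jessop = 0.01776 / 0.03492 = 0.5086
β_Ellery = 0.01764 / 0.03492 = 0.5052
β_Ashcombe = 0.06817 / 0.03492 = 1.9522
β_Orrin = 0.04755 / 0.03492 = 1.3617
β_Yardley = 0.05376 / 0.03492 = 1.5395
β_Zeller = 0.03942 / 0.03492 = 1.1289
β_P = Σ w_i β_i = 0.22×0.5086 + 0.19×0.5052 + 0.19×1.9522 + 0.12×1.3617 + 0.05×1.5395 + 0.23×1.1289 = 1.0788
E(R_P) = R_f + β_P × MRP = 5.1% + 1.0788 × 5.0% = 10.49%

10.49%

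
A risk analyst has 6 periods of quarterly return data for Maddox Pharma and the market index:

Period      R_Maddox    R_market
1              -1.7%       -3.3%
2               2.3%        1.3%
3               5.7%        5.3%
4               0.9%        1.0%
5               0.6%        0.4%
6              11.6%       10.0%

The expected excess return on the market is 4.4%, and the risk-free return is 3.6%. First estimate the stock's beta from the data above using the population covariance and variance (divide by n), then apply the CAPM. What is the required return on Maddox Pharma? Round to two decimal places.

8.11%

Mean R_i = (-1.7 + 2.3 + 5.7 + 0.9 + 0.6 + 11.6) / 6 = 3.2333%
Mean R_m = (-3.3 + 1.3 + 5.3 + 1.0 + 0.4 + 10.0) / 6 = 2.4500%
Σ(R_i − R̄_i)(R_m − R̄_m) = 108.4200  ⇒  Cov = 108.4200 / 6 = 18.0700
Σ(R_m − R̄_m)² = 105.8150  ⇒  Var(R_m) = 105.8150 / 6 = 17.6358
β = Cov / Var(R_m) = 18.0700 / 17.6358 = 1.0246
E(R) = R_f + β × MRP = 3.6% + 1.0246 × 4.4% = 8.11%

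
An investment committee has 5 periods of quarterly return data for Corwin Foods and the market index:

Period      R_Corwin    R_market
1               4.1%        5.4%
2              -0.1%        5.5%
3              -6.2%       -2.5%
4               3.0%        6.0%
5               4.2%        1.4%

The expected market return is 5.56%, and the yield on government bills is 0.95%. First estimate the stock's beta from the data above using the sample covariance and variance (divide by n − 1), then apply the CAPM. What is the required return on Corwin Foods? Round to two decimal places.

Mean R_i = (4.1 − 0.1 − 6.2 + 3.0 + 4.2) / 5 = 1.0000%
Mean R_m = (5.4 + 5.5 − 2.5 + 6.0 + 1.4) / 5 = 3.1600%
Σ(R_i − R̄_i)(R_m − R̄_m) = 45.1700  ⇒  Cov = 45.1700 / 4 = 11.2925
Σ(R_m − R̄_m)² = 53.6920  ⇒  Var(R_m) = 53.6920 / 4 = 13.4230
β = Cov / Var(R_m) = 11.2925 / 13.4230 = 0.8413
MRP = 5.56% − 0.95% = 4.61%
E(R) = R_f + β × MRP = 0.95% + 0.8413 × 4.61% = 4.83%

4.83%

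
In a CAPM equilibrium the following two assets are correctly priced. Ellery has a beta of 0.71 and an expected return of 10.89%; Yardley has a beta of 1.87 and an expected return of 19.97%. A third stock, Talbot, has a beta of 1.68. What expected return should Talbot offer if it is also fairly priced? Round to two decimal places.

MRP (SML slope) = (19.97% − 10.89%) / (1.87 − 0.71) = 9.08% / 1.16 = 7.8276%
R_f (intercept) = 10.89% − 0.71 × 7.8276% = 5.3324%
E(R_Talbot) = R_f + β × MRP = 5.3324% + 1.68 × 7.8276% = 18.48%

18.48%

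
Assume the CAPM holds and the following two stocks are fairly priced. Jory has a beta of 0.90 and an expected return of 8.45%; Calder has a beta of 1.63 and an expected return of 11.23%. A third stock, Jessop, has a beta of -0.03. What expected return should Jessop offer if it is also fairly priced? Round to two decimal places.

MRP (SML slope) = (11.23% − 8.45%) / (1.63 − 0.90) = 2.78% / 0.73 = 3.8082%
R_f (intercept) = 8.45% − 0.90 × 3.8082% = 5.0226%
E(R_Jessop) = R_f + β × MRP = 5.0226% + -0.03 × 3.8082% = 4.91%

4.91%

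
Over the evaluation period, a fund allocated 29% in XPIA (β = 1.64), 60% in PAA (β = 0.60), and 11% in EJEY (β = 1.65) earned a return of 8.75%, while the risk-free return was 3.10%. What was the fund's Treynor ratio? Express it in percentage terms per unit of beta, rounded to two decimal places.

5.56%

β_P = 0.29×1.64 + 0.60×0.60 + 0.11×1.65 = 1.0171
Treynor = (R_P − R_f) / β_P = (8.75% − 3.10%) / 1.0171 = 5.65% / 1.0171 = 5.56%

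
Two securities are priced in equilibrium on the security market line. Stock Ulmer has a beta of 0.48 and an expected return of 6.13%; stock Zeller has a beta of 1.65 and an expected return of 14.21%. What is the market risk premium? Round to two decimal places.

6.91%

Both satisfy E(R) = R_f + β·MRP, so the slope of the SML is
MRP = (14.21% − 6.13%) / (1.65 − 0.48) = 8.08% / 1.17 = 6.9060%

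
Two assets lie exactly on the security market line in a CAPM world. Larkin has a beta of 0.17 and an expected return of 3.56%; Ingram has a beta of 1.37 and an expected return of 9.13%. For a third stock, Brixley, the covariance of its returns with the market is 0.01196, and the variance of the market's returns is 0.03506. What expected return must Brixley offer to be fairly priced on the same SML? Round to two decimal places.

4.35%

MRP = (9.13% − 3.56%) / (1.37 − 0.17) = 4.6417%
R_f = 3.56% − 0.17 × 4.6417% = 2.7709%
β_Brixley = Cov / Var(R_m) = 0.01196 / 0.03506 = 0.3411
E(R_Brixley) = R_f + β × MRP = 2.7709% + 0.3411 × 4.6417% = 4.35%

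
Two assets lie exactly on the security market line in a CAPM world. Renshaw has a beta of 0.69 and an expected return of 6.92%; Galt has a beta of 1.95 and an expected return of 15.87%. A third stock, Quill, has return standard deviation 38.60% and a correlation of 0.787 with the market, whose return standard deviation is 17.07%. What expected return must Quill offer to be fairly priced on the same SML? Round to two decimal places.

14.66%

MRP = (15.87% − 6.92%) / (1.95 − 0.69) = 7.1032%
R_f = 6.92% − 0.69 × 7.1032% = 2.0188%
β_Quill = ρ·σ_i/σ_m = 0.787 × 38.60 / 17.07 = 1.7796
E(R_Quill) = R_f + β × MRP = 2.0188% + 1.7796 × 7.1032% = 14.66%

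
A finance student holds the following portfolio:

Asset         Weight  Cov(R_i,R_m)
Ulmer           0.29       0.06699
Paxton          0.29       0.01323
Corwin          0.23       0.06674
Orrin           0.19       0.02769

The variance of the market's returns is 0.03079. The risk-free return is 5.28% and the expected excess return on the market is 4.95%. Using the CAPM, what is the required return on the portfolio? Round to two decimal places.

β_Ulmer = 0.06699 / 0.03079 = 2.1757
β_Paxton = 0.01323 / 0.03079 = 0.4297
β_Corwin = 0.06674 / 0.03079 = 2.1676
β_Orrin = 0.02769 / 0.03079 = 0.8993
β_P = Σ w_i β_i = 0.29×2.1757 + 0.29×0.4297 + 0.23×2.1676 + 0.19×0.8993 = 1.4250
E(R_P) = R_f + β_P × MRP = 5.28% + 1.4250 × 4.95% = 12.33%

12.33%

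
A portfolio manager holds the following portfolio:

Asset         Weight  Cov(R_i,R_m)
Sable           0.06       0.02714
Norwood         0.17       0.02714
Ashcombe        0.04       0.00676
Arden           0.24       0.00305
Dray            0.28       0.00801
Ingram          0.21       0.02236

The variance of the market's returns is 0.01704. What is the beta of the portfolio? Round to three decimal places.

0.832

β_Sable = 0.02714 / 0.01704 = 1.5927
β_Norwood = 0.02714 / 0.01704 = 1.5927
β_Ashcombe = 0.00676 / 0.01704 = 0.3967
β_Arden = 0.00305 / 0.01704 = 0.1790
β_Dray = 0.00801 / 0.01704 = 0.4701
β_Ingram = 0.02236 / 0.01704 = 1.3122
β_P = Σ w_i β_i = 0.06×1.5927 + 0.17×1.5927 + 0.04×0.3967 + 0.24×0.1790 + 0.28×0.4701 + 0.21×1.3122 = 0.8323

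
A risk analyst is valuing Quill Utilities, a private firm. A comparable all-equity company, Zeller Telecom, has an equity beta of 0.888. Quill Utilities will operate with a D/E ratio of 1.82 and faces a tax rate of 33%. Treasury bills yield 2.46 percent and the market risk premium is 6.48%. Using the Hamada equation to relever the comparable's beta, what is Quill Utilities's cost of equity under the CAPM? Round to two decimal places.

15.23%

β_L = β_U × [1 + (1 − t)(D/E)] = 0.888 × [1 + (1 − 0.33) × 1.82]
    = 0.888 × [1 + 0.67 × 1.82] = 0.888 × 2.2194 = 1.9708
E(R) = R_f + β_L × MRP = 2.46% + 1.9708 × 6.48% = 15.23%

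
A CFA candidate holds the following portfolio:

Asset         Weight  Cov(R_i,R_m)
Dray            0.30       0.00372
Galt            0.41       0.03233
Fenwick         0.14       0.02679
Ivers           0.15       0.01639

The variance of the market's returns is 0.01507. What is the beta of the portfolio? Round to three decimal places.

1.366

β_Dray = 0.00372 / 0.01507 = 0.2468
β_Galt = 0.03233 / 0.01507 = 2.1453
β_Fenwick = 0.02679 / 0.01507 = 1.7777
β_Ivers = 0.01639 / 0.01507 = 1.0876
β_P = Σ w_i β_i = 0.30×0.2468 + 0.41×2.1453 + 0.14×1.7777 + 0.15×1.0876 = 1.3656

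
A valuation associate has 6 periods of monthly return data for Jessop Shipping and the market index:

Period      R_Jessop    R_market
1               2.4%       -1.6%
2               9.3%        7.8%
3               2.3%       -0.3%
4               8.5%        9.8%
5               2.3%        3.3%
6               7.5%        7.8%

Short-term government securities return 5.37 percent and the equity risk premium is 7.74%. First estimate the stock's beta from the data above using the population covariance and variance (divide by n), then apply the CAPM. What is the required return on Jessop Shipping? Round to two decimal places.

10.44%

Mean R_i = (2.4 + 9.3 + 2.3 + 8.5 + 2.3 + 7.5) / 6 = 5.3833%
Mean R_m = (-1.6 + 7.8 − 0.3 + 9.8 + 3.3 + 7.8) / 6 = 4.4667%
Σ(R_i − R̄_i)(R_m − R̄_m) = 73.1267  ⇒  Cov = 73.1267 / 6 = 12.1878
Σ(R_m − R̄_m)² = 111.5533  ⇒  Var(R_m) = 111.5533 / 6 = 18.5922
β = Cov / Var(R_m) = 12.1878 / 18.5922 = 0.6555
E(R) = R_f + β × MRP = 5.37% + 0.6555 × 7.74% = 10.44%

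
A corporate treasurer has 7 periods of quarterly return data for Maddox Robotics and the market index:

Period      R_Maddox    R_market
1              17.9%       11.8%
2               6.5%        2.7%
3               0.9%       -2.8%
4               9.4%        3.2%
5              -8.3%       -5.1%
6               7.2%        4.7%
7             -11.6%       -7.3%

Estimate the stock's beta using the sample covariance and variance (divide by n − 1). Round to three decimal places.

1.526

Mean R_i = (17.9 + 6.5 + 0.9 + 9.4 − 8.3 + 7.2 − 11.6) / 7 = 3.1429%
Mean R_m = (11.8 + 2.7 − 2.8 + 3.2 − 5.1 + 4.7 − 7.3) / 7 = 1.0286%
Σ(R_i − R̄_i)(R_m − R̄_m) = 394.5514  ⇒  Cov = 394.5514 / 6 = 65.7586
Σ(R_m − R̄_m)² = 258.5943  ⇒  Var(R_m) = 258.5943 / 6 = 43.0991
β = Cov / Var(R_m) = 65.7586 / 43.0991 = 1.5258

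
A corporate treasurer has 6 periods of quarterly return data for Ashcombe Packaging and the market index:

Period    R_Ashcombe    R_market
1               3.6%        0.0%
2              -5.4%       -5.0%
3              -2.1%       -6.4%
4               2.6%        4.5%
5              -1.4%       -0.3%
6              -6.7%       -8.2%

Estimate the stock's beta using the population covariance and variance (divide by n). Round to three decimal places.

0.731

Mean R_i = (3.6 − 5.4 − 2.1 + 2.6 − 1.4 − 6.7) / 6 = -1.5667%
Mean R_m = (0.0 − 5.0 − 6.4 + 4.5 − 0.3 − 8.2) / 6 = -2.5667%
Σ(R_i − R̄_i)(R_m − R̄_m) = 83.3733  ⇒  Cov = 83.3733 / 6 = 13.8956
Σ(R_m − R̄_m)² = 114.0133  ⇒  Var(R_m) = 114.0133 / 6 = 19.0022
β = Cov / Var(R_m) = 13.8956 / 19.0022 = 0.7313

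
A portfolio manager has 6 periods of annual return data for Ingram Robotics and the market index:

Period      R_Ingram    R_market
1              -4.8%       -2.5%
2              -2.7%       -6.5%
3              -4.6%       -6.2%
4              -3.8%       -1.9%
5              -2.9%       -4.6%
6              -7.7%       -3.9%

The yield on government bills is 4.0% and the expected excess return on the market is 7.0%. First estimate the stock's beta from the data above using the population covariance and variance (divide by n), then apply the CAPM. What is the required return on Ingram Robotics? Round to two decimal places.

Mean R_i = (-4.8 − 2.7 − 4.6 − 3.8 − 2.9 − 7.7) / 6 = -4.4167%
Mean R_m = (-2.5 − 6.5 − 6.2 − 1.9 − 4.6 − 3.9) / 6 = -4.2667%
Σ(R_i − R̄_i)(R_m − R̄_m) = -4.4067  ⇒  Cov = -4.4067 / 6 = -0.7345
Σ(R_m − R̄_m)² = 17.6933  ⇒  Var(R_m) = 17.6933 / 6 = 2.9489
β = Cov / Var(R_m) = -0.7345 / 2.9489 = -0.2491
E(R) = R_f + β × MRP = 4.0% + -0.2491 × 7.0% = 2.26%

2.26%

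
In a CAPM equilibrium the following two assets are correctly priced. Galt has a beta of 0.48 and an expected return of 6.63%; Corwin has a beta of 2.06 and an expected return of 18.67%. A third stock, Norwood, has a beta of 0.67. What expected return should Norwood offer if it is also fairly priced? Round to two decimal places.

8.08%

MRP (SML slope) = (18.67% − 6.63%) / (2.06 − 0.48) = 12.04% / 1.58 = 7.6203%
R_f (intercept) = 6.63% − 0.48 × 7.6203% = 2.9723%
E(R_Norwood) = R_f + β × MRP = 2.9723% + 0.67 × 7.6203% = 8.08%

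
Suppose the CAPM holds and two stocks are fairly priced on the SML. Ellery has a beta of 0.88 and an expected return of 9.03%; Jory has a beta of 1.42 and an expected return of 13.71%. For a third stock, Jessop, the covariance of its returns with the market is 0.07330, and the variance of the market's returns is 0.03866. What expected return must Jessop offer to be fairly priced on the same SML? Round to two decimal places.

MRP = (13.71% − 9.03%) / (1.42 − 0.88) = 8.6667%
R_f = 9.03% − 0.88 × 8.6667% = 1.4033%
β_Jessop = Cov / Var(R_m) = 0.07330 / 0.03866 = 1.8960
E(R_Jessop) = R_f + β × MRP = 1.4033% + 1.8960 × 8.6667% = 17.84%

17.84%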